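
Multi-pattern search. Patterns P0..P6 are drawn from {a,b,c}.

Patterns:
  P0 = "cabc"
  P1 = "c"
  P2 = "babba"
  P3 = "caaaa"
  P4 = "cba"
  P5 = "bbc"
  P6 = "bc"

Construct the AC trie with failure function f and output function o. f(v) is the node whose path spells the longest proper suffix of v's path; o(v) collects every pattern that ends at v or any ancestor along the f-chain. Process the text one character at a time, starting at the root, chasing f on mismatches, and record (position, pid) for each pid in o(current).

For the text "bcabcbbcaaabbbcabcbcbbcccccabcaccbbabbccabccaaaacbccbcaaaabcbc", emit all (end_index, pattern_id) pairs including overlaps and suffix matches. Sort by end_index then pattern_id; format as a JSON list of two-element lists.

Build:
Trie nodes:
  0='ε' goto b→5 c→1
  1='c' goto a→2 b→13  ←P1
  2='ca' goto a→10 b→3
  3='cab' goto c→4
  4='cabc' goto ·  ←P0
  5='b' goto a→6 b→15 c→17
  6='ba' goto b→7
  7='bab' goto b→8
  8='babb' goto a→9
  9='babba' goto ·  ←P2
  10='caa' goto a→11
  11='caaa' goto a→12
  12='caaaa' goto ·  ←P3
  13='cb' goto a→14
  14='cba' goto ·  ←P4
  15='bb' goto c→16
  16='bbc' goto ·  ←P5
  17='bc' goto ·  ←P6

Failure links (BFS by depth):
  fail(1) 'c': from fail(0)=0 chase 'c': 0 ⇒ 0;  out={1}∪out(0)={1}
  fail(5) 'b': from fail(0)=0 chase 'b': 0 ⇒ 0;  out=∅∪out(0)=∅
  fail(2) 'ca': from fail(1)=0 chase 'a': 0 ⇒ 0;  out=∅∪out(0)=∅
  fail(6) 'ba': from fail(5)=0 chase 'a': 0 ⇒ 0;  out=∅∪out(0)=∅
  fail(13) 'cb': from fail(1)=0 chase 'b': 0 ⇒ 5;  out=∅∪out(5)=∅
  fail(15) 'bb': from fail(5)=0 chase 'b': 0 ⇒ 5;  out=∅∪out(5)=∅
  fail(17) 'bc': from fail(5)=0 chase 'c': 0 ⇒ 1;  out={6}∪out(1)={1,6}
  fail(3) 'cab': from fail(2)=0 chase 'b': 0 ⇒ 5;  out=∅∪out(5)=∅
  fail(7) 'bab': from fail(6)=0 chase 'b': 0 ⇒ 5;  out=∅∪out(5)=∅
  fail(10) 'caa': from fail(2)=0 chase 'a': 0 ⇒ 0;  out=∅∪out(0)=∅
  fail(14) 'cba': from fail(13)=5 chase 'a': 5 ⇒ 6;  out={4}∪out(6)={4}
  fail(16) 'bbc': from fail(15)=5 chase 'c': 5 ⇒ 17;  out={5}∪out(17)={1,5,6}
  fail(4) 'cabc': from fail(3)=5 chase 'c': 5 ⇒ 17;  out={0}∪out(17)={0,1,6}
  fail(8) 'babb': from fail(7)=5 chase 'b': 5 ⇒ 15;  out=∅∪out(15)=∅
  fail(11) 'caaa': from fail(10)=0 chase 'a': 0 ⇒ 0;  out=∅∪out(0)=∅
  fail(9) 'babba': from fail(8)=15 chase 'a': 15→5 ⇒ 6;  out={2}∪out(6)={2}
  fail(12) 'caaaa': from fail(11)=0 chase 'a': 0 ⇒ 0;  out={3}∪out(0)={3}

Scan:
pos 0 'b': at 5
pos 1 'c': at 17  ** P1@[1:1],P6@[0:1]
pos 2 'a': at 2 (via fail)
pos 3 'b': at 3
pos 4 'c': at 4  ** P0@[1:4],P1@[4:4],P6@[3:4]
pos 5 'b': at 13 (via fail)
pos 6 'b': at 15 (via fail)
pos 7 'c': at 16  ** P1@[7:7],P5@[5:7],P6@[6:7]
pos 8 'a': at 2 (via fail)
pos 9 'a': at 10
pos 10 'a': at 11
pos 11 'b': at 5 (via fail)
pos 12 'b': at 15
pos 13 'b': at 15 (via fail)
pos 14 'c': at 16  ** P1@[14:14],P5@[12:14],P6@[13:14]
pos 15 'a': at 2 (via fail)
pos 16 'b': at 3
pos 17 'c': at 4  ** P0@[14:17],P1@[17:17],P6@[16:17]
pos 18 'b': at 13 (via fail)
pos 19 'c': at 17 (via fail)  ** P1@[19:19],P6@[18:19]
pos 20 'b': at 13 (via fail)
pos 21 'b': at 15 (via fail)
pos 22 'c': at 16  ** P1@[22:22],P5@[20:22],P6@[21:22]
pos 23 'c': at 1 (via fail)  ** P1@[23:23]
pos 24 'c': at 1 (via fail)  ** P1@[24:24]
pos 25 'c': at 1 (via fail)  ** P1@[25:25]
pos 26 'c': at 1 (via fail)  ** P1@[26:26]
pos 27 'a': at 2
pos 28 'b': at 3
pos 29 'c': at 4  ** P0@[26:29],P1@[29:29],P6@[28:29]
pos 30 'a': at 2 (via fail)
pos 31 'c': at 1 (via fail)  ** P1@[31:31]
pos 32 'c': at 1 (via fail)  ** P1@[32:32]
pos 33 'b': at 13
pos 34 'b': at 15 (via fail)
pos 35 'a': at 6 (via fail)
pos 36 'b': at 7
pos 37 'b': at 8
pos 38 'c': at 16 (via fail)  ** P1@[38:38],P5@[36:38],P6@[37:38]
pos 39 'c': at 1 (via fail)  ** P1@[39:39]
pos 40 'a': at 2
pos 41 'b': at 3
pos 42 'c': at 4  ** P0@[39:42],P1@[42:42],P6@[41:42]
pos 43 'c': at 1 (via fail)  ** P1@[43:43]
pos 44 'a': at 2
pos 45 'a': at 10
pos 46 'a': at 11
pos 47 'a': at 12  ** P3@[43:47]
pos 48 'c': at 1 (via fail)  ** P1@[48:48]
pos 49 'b': at 13
pos 50 'c': at 17 (via fail)  ** P1@[50:50],P6@[49:50]
pos 51 'c': at 1 (via fail)  ** P1@[51:51]
pos 52 'b': at 13
pos 53 'c': at 17 (via fail)  ** P1@[53:53],P6@[52:53]
pos 54 'a': at 2 (via fail)
pos 55 'a': at 10
pos 56 'a': at 11
pos 57 'a': at 12  ** P3@[53:57]
pos 58 'b': at 5 (via fail)
pos 59 'c': at 17  ** P1@[59:59],P6@[58:59]
pos 60 'b': at 13 (via fail)
pos 61 'c': at 17 (via fail)  ** P1@[61:61],P6@[60:61]

All matches (sorted): [[1,1],[1,6],[4,0],[4,1],[4,6],[7,1],[7,5],[7,6],[14,1],[14,5],[14,6],[17,0],[17,1],[17,6],[19,1],[19,6],[22,1],[22,5],[22,6],[23,1],[24,1],[25,1],[26,1],[29,0],[29,1],[29,6],[31,1],[32,1],[38,1],[38,5],[38,6],[39,1],[42,0],[42,1],[42,6],[43,1],[47,3],[48,1],[50,1],[50,6],[51,1],[53,1],[53,6],[57,3],[59,1],[59,6],[61,1],[61,6]]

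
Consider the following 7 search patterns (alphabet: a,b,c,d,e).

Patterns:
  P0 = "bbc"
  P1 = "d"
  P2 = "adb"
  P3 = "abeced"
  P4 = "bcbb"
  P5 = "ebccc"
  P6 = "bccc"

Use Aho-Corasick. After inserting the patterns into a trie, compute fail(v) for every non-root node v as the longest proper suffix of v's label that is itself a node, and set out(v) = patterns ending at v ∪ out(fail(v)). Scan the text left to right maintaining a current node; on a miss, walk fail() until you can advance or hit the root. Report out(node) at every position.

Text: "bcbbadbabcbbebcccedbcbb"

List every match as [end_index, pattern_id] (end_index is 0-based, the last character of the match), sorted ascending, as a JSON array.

Build automaton:
Trie (insert patterns):
  0='ε' goto a→5 b→1 d→4 e→16
  1='b' goto b→2 c→13
  2='bb' goto c→3
  3='bbc' goto ·  [P0 ends]
  4='d' goto ·  [P1 ends]
  5='a' goto b→8 d→6
  6='ad' goto b→7
  7='adb' goto ·  [P2 ends]
  8='ab' goto e→9
  9='abe' goto c→10
  10='abec' goto e→11
  11='abece' goto d→12
  12='abeced' goto ·  [P3 ends]
  13='bc' goto b→14 c→21
  14='bcb' goto b→15
  15='bcbb' goto ·  [P4 ends]
  16='e' goto b→17
  17='eb' goto c→18
  18='ebc' goto c→19
  19='ebcc' goto c→20
  20='ebccc' goto ·  [P5 ends]
  21='bcc' goto c→22
  22='bccc' goto ·  [P6 ends]

Failure links (BFS by depth):
  fail(1) 'b': from fail(0)=0 chase 'b': 0 ⇒ 0;  out=∅∪out(0)=∅
  fail(4) 'd': from fail(0)=0 chase 'd': 0 ⇒ 0;  out={1}∪out(0)={1}
  fail(5) 'a': from fail(0)=0 chase 'a': 0 ⇒ 0;  out=∅∪out(0)=∅
  fail(16) 'e': from fail(0)=0 chase 'e': 0 ⇒ 0;  out=∅∪out(0)=∅
  fail(2) 'bb': from fail(1)=0 chase 'b': 0 ⇒ 1;  out=∅∪out(1)=∅
  fail(6) 'ad': from fail(5)=0 chase 'd': 0 ⇒ 4;  out=∅∪out(4)={1}
  fail(8) 'ab': from fail(5)=0 chase 'b': 0 ⇒ 1;  out=∅∪out(1)=∅
  fail(13) 'bc': from fail(1)=0 chase 'c': 0 ⇒ 0;  out=∅∪out(0)=∅
  fail(17) 'eb': from fail(16)=0 chase 'b': 0 ⇒ 1;  out=∅∪out(1)=∅
  fail(3) 'bbc': from fail(2)=1 chase 'c': 1 ⇒ 13;  out={0}∪out(13)={0}
  fail(7) 'adb': from fail(6)=4 chase 'b': 4→0 ⇒ 1;  out={2}∪out(1)={2}
  fail(9) 'abe': from fail(8)=1 chase 'e': 1→0 ⇒ 16;  out=∅∪out(16)=∅
  fail(14) 'bcb': from fail(13)=0 chase 'b': 0 ⇒ 1;  out=∅∪out(1)=∅
  fail(18) 'ebc': from fail(17)=1 chase 'c': 1 ⇒ 13;  out=∅∪out(13)=∅
  fail(21) 'bcc': from fail(13)=0 chase 'c': 0 ⇒ 0;  out=∅∪out(0)=∅
  fail(10) 'abec': from fail(9)=16 chase 'c': 16→0 ⇒ 0;  out=∅∪out(0)=∅
  fail(15) 'bcbb': from fail(14)=1 chase 'b': 1 ⇒ 2;  out={4}∪out(2)={4}
  fail(19) 'ebcc': from fail(18)=13 chase 'c': 13 ⇒ 21;  out=∅∪out(21)=∅
  fail(22) 'bccc': from fail(21)=0 chase 'c': 0 ⇒ 0;  out={6}∪out(0)={6}
  fail(11) 'abece': from fail(10)=0 chase 'e': 0 ⇒ 16;  out=∅∪out(16)=∅
  fail(20) 'ebccc': from fail(19)=21 chase 'c': 21 ⇒ 22;  out={5}∪out(22)={5,6}
  fail(12) 'abeced': from fail(11)=16 chase 'd': 16→0 ⇒ 4;  out={3}∪out(4)={1,3}

Text stream:
pos 0 'b': at 1
pos 1 'c': at 13
pos 2 'b': at 14
pos 3 'b': at 15  ** P4@[0:3]
pos 4 'a': at 5 (via fail)
pos 5 'd': at 6  ** P1@[5:5]
pos 6 'b': at 7  ** P2@[4:6]
pos 7 'a': at 5 (via fail)
pos 8 'b': at 8
pos 9 'c': at 13 (via fail)
pos 10 'b': at 14
pos 11 'b': at 15  ** P4@[8:11]
pos 12 'e': at 16 (via fail)
pos 13 'b': at 17
pos 14 'c': at 18
pos 15 'c': at 19
pos 16 'c': at 20  ** P5@[12:16],P6@[13:16]
pos 17 'e': at 16 (via fail)
pos 18 'd': at 4 (via fail)  ** P1@[18:18]
pos 19 'b': at 1 (via fail)
pos 20 'c': at 13
pos 21 'b': at 14
pos 22 'b': at 15  ** P4@[19:22]

Result: [[3,4],[5,1],[6,2],[11,4],[16,5],[16,6],[18,1],[22,4]]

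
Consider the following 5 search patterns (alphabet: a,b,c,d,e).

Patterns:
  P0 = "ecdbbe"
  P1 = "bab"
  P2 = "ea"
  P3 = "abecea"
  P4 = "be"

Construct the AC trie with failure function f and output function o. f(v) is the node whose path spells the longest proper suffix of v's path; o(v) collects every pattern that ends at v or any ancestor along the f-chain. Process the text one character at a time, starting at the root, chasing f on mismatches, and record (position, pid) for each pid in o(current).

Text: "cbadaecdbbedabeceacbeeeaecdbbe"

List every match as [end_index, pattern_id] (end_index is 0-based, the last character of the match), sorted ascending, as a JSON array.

Build automaton:
Trie (insert patterns):
  n0 'ε': a→11 b→7 e→1
  n1 'e': a→10 c→2
  n2 'ec': d→3
  n3 'ecd': b→4
  n4 'ecdb': b→5
  n5 'ecdbb': e→6
  n6 'ecdbbe': ·  ←P0
  n7 'b': a→8 e→17
  n8 'ba': b→9
  n9 'bab': ·  ←P1
  n10 'ea': ·  ←P2
  n11 'a': b→12
  n12 'ab': e→13
  n13 'abe': c→14
  n14 'abec': e→15
  n15 'abece': a→16
  n16 'abecea': ·  ←P3
  n17 'be': ·  ←P4

BFS fail/out derivation:
  fail(1) 'e': from fail(0)=0 chase 'e': 0 ⇒ 0;  out=∅∪out(0)=∅
  fail(7) 'b': from fail(0)=0 chase 'b': 0 ⇒ 0;  out=∅∪out(0)=∅
  fail(11) 'a': from fail(0)=0 chase 'a': 0 ⇒ 0;  out=∅∪out(0)=∅
  fail(2) 'ec': from fail(1)=0 chase 'c': 0 ⇒ 0;  out=∅∪out(0)=∅
  fail(8) 'ba': from fail(7)=0 chase 'a': 0 ⇒ 11;  out=∅∪out(11)=∅
  fail(10) 'ea': from fail(1)=0 chase 'a': 0 ⇒ 11;  out={2}∪out(11)={2}
  fail(12) 'ab': from fail(11)=0 chase 'b': 0 ⇒ 7;  out=∅∪out(7)=∅
  fail(17) 'be': from fail(7)=0 chase 'e': 0 ⇒ 1;  out={4}∪out(1)={4}
  fail(3) 'ecd': from fail(2)=0 chase 'd': 0 ⇒ 0;  out=∅∪out(0)=∅
  fail(9) 'bab': from fail(8)=11 chase 'b': 11 ⇒ 12;  out={1}∪out(12)={1}
  fail(13) 'abe': from fail(12)=7 chase 'e': 7 ⇒ 17;  out=∅∪out(17)={4}
  fail(4) 'ecdb': from fail(3)=0 chase 'b': 0 ⇒ 7;  out=∅∪out(7)=∅
  fail(14) 'abec': from fail(13)=17 chase 'c': 17→1 ⇒ 2;  out=∅∪out(2)=∅
  fail(5) 'ecdbb': from fail(4)=7 chase 'b': 7→0 ⇒ 7;  out=∅∪out(7)=∅
  fail(15) 'abece': from fail(14)=2 chase 'e': 2→0 ⇒ 1;  out=∅∪out(1)=∅
  fail(6) 'ecdbbe': from fail(5)=7 chase 'e': 7 ⇒ 17;  out={0}∪out(17)={0,4}
  fail(16) 'abecea': from fail(15)=1 chase 'a': 1 ⇒ 10;  out={3}∪out(10)={2,3}

Scan:
pos 0 'c': at 0
pos 1 'b': at 7
pos 2 'a': at 8
pos 3 'd': at 0 (via fail)
pos 4 'a': at 11
pos 5 'e': at 1 (via fail)
pos 6 'c': at 2
pos 7 'd': at 3
pos 8 'b': at 4
pos 9 'b': at 5
pos 10 'e': at 6  → match P0@[5:10],P4@[9:10]
pos 11 'd': at 0 (via fail)
pos 12 'a': at 11
pos 13 'b': at 12
pos 14 'e': at 13  → match P4@[13:14]
pos 15 'c': at 14
pos 16 'e': at 15
pos 17 'a': at 16  → match P2@[16:17],P3@[12:17]
pos 18 'c': at 0 (via fail)
pos 19 'b': at 7
pos 20 'e': at 17  → match P4@[19:20]
pos 21 'e': at 1 (via fail)
pos 22 'e': at 1 (via fail)
pos 23 'a': at 10  → match P2@[22:23]
pos 24 'e': at 1 (via fail)
pos 25 'c': at 2
pos 26 'd': at 3
pos 27 'b': at 4
pos 28 'b': at 5
pos 29 'e': at 6  → match P0@[24:29],P4@[28:29]

All matches (sorted): [[10,0],[10,4],[14,4],[17,2],[17,3],[20,4],[23,2],[29,0],[29,4]]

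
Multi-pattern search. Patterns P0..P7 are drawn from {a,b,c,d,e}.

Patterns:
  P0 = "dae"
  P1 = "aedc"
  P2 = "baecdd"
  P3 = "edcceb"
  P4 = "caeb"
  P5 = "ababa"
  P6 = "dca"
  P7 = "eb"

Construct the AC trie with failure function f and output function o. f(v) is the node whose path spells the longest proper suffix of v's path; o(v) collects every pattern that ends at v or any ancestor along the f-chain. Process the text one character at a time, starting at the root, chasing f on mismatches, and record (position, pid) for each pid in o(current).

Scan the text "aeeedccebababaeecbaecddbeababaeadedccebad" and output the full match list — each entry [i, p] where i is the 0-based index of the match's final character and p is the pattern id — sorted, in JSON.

Construct AC machine:
Trie nodes:
  n0 'ε': a→4 b→8 c→20 d→1 e→14
  n1 'd': a→2 c→28
  n2 'da': e→3
  n3 'dae': ·  ←P0
  n4 'a': b→24 e→5
  n5 'ae': d→6
  n6 'aed': c→7
  n7 'aedc': ·  ←P1
  n8 'b': a→9
  n9 'ba': e→10
  n10 'bae': c→11
  n11 'baec': d→12
  n12 'baecd': d→13
  n13 'baecdd': ·  ←P2
  n14 'e': b→30 d→15
  n15 'ed': c→16
  n16 'edc': c→17
  n17 'edcc': e→18
  n18 'edcce': b→19
  n19 'edcceb': ·  ←P3
  n20 'c': a→21
  n21 'ca': e→22
  n22 'cae': b→23
  n23 'caeb': ·  ←P4
  n24 'ab': a→25
  n25 'aba': b→26
  n26 'abab': a→27
  n27 'ababa': ·  ←P5
  n28 'dc': a→29
  n29 'dca': ·  ←P6
  n30 'eb': ·  ←P7

Failure links (BFS by depth):
  fail(1) 'd': from fail(0)=0 chase 'd': 0 ⇒ 0;  out=∅∪out(0)=∅
  fail(4) 'a': from fail(0)=0 chase 'a': 0 ⇒ 0;  out=∅∪out(0)=∅
  fail(8) 'b': from fail(0)=0 chase 'b': 0 ⇒ 0;  out=∅∪out(0)=∅
  fail(14) 'e': from fail(0)=0 chase 'e': 0 ⇒ 0;  out=∅∪out(0)=∅
  fail(20) 'c': from fail(0)=0 chase 'c': 0 ⇒ 0;  out=∅∪out(0)=∅
  fail(2) 'da': from fail(1)=0 chase 'a': 0 ⇒ 4;  out=∅∪out(4)=∅
  fail(5) 'ae': from fail(4)=0 chase 'e': 0 ⇒ 14;  out=∅∪out(14)=∅
  fail(9) 'ba': from fail(8)=0 chase 'a': 0 ⇒ 4;  out=∅∪out(4)=∅
  fail(15) 'ed': from fail(14)=0 chase 'd': 0 ⇒ 1;  out=∅∪out(1)=∅
  fail(21) 'ca': from fail(20)=0 chase 'a': 0 ⇒ 4;  out=∅∪out(4)=∅
  fail(24) 'ab': from fail(4)=0 chase 'b': 0 ⇒ 8;  out=∅∪out(8)=∅
  fail(28) 'dc': from fail(1)=0 chase 'c': 0 ⇒ 20;  out=∅∪out(20)=∅
  fail(30) 'eb': from fail(14)=0 chase 'b': 0 ⇒ 8;  out={7}∪out(8)={7}
  fail(3) 'dae': from fail(2)=4 chase 'e': 4 ⇒ 5;  out={0}∪out(5)={0}
  fail(6) 'aed': from fail(5)=14 chase 'd': 14 ⇒ 15;  out=∅∪out(15)=∅
  fail(10) 'bae': from fail(9)=4 chase 'e': 4 ⇒ 5;  out=∅∪out(5)=∅
  fail(16) 'edc': from fail(15)=1 chase 'c': 1 ⇒ 28;  out=∅∪out(28)=∅
  fail(22) 'cae': from fail(21)=4 chase 'e': 4 ⇒ 5;  out=∅∪out(5)=∅
  fail(25) 'aba': from fail(24)=8 chase 'a': 8 ⇒ 9;  out=∅∪out(9)=∅
  fail(29) 'dca': from fail(28)=20 chase 'a': 20 ⇒ 21;  out={6}∪out(21)={6}
  fail(7) 'aedc': from fail(6)=15 chase 'c': 15 ⇒ 16;  out={1}∪out(16)={1}
  fail(11) 'baec': from fail(10)=5 chase 'c': 5→14→0 ⇒ 20;  out=∅∪out(20)=∅
  fail(17) 'edcc': from fail(16)=28 chase 'c': 28→20→0 ⇒ 20;  out=∅∪out(20)=∅
  fail(23) 'caeb': from fail(22)=5 chase 'b': 5→14 ⇒ 30;  out={4}∪out(30)={4,7}
  fail(26) 'abab': from fail(25)=9 chase 'b': 9→4 ⇒ 24;  out=∅∪out(24)=∅
  fail(12) 'baecd': from fail(11)=20 chase 'd': 20→0 ⇒ 1;  out=∅∪out(1)=∅
  fail(18) 'edcce': from fail(17)=20 chase 'e': 20→0 ⇒ 14;  out=∅∪out(14)=∅
  fail(27) 'ababa': from fail(26)=24 chase 'a': 24 ⇒ 25;  out={5}∪out(25)={5}
  fail(13) 'baecdd': from fail(12)=1 chase 'd': 1→0 ⇒ 1;  out={2}∪out(1)={2}
  fail(19) 'edcceb': from fail(18)=14 chase 'b': 14 ⇒ 30;  out={3}∪out(30)={3,7}

Scan:
[0] read 'a'  n0⇒n4
[1] read 'e'  n4⇒n5
[2] read 'e'  n5⇒n14 (via fail)
[3] read 'e'  n14⇒n14 (via fail)
[4] read 'd'  n14⇒n15
[5] read 'c'  n15⇒n16
[6] read 'c'  n16⇒n17
[7] read 'e'  n17⇒n18
[8] read 'b'  n18⇒n19  ** P3@[3:8],P7@[7:8]
[9] read 'a'  n19⇒n9 (via fail)
[10] read 'b'  n9⇒n24 (via fail)
[11] read 'a'  n24⇒n25
[12] read 'b'  n25⇒n26
[13] read 'a'  n26⇒n27  ** P5@[9:13]
[14] read 'e'  n27⇒n10 (via fail)
[15] read 'e'  n10⇒n14 (via fail)
[16] read 'c'  n14⇒n20 (via fail)
[17] read 'b'  n20⇒n8 (via fail)
[18] read 'a'  n8⇒n9
[19] read 'e'  n9⇒n10
[20] read 'c'  n10⇒n11
[21] read 'd'  n11⇒n12
[22] read 'd'  n12⇒n13  ** P2@[17:22]
[23] read 'b'  n13⇒n8 (via fail)
[24] read 'e'  n8⇒n14 (via fail)
[25] read 'a'  n14⇒n4 (via fail)
[26] read 'b'  n4⇒n24
[27] read 'a'  n24⇒n25
[28] read 'b'  n25⇒n26
[29] read 'a'  n26⇒n27  ** P5@[25:29]
[30] read 'e'  n27⇒n10 (via fail)
[31] read 'a'  n10⇒n4 (via fail)
[32] read 'd'  n4⇒n1 (via fail)
[33] read 'e'  n1⇒n14 (via fail)
[34] read 'd'  n14⇒n15
[35] read 'c'  n15⇒n16
[36] read 'c'  n16⇒n17
[37] read 'e'  n17⇒n18
[38] read 'b'  n18⇒n19  ** P3@[33:38],P7@[37:38]
[39] read 'a'  n19⇒n9 (via fail)
[40] read 'd'  n9⇒n1 (via fail)

Matches: [[8,3],[8,7],[13,5],[22,2],[29,5],[38,3],[38,7]]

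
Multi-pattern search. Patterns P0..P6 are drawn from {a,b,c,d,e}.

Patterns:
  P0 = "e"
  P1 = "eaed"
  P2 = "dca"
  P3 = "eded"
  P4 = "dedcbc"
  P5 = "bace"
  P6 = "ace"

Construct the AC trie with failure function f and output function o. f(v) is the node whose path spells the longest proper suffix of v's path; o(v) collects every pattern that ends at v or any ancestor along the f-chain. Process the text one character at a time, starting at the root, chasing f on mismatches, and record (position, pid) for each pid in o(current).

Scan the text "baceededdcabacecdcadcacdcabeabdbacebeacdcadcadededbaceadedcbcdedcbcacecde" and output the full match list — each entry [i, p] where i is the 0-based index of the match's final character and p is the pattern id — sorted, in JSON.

Build automaton:
Trie (insert patterns):
  n0 'ε': a→20 b→16 d→5 e→1
  n1 'e': a→2 d→8  [P0 ends]
  n2 'ea': e→3
  n3 'eae': d→4
  n4 'eaed': ·  [P1 ends]
  n5 'd': c→6 e→11
  n6 'dc': a→7
  n7 'dca': ·  [P2 ends]
  n8 'ed': e→9
  n9 'ede': d→10
  n10 'eded': ·  [P3 ends]
  n11 'de': d→12
  n12 'ded': c→13
  n13 'dedc': b→14
  n14 'dedcb': c→15
  n15 'dedcbc': ·  [P4 ends]
  n16 'b': a→17
  n17 'ba': c→18
  n18 'bac': e→19
  n19 'bace': ·  [P5 ends]
  n20 'a': c→21
  n21 'ac': e→22
  n22 'ace': ·  [P6 ends]

Failure links (BFS by depth):
  n1('e'): parent n0 fail=0; on 'e' 0 → fail=0;  out {0}∪∅={0}
  n5('d'): parent n0 fail=0; on 'd' 0 → fail=0;  out ∅∪∅=∅
  n16('b'): parent n0 fail=0; on 'b' 0 → fail=0;  out ∅∪∅=∅
  n20('a'): parent n0 fail=0; on 'a' 0 → fail=0;  out ∅∪∅=∅
  n2('ea'): parent n1 fail=0; on 'a' 0 → fail=20;  out ∅∪∅=∅
  n6('dc'): parent n5 fail=0; on 'c' 0 → fail=0;  out ∅∪∅=∅
  n8('ed'): parent n1 fail=0; on 'd' 0 → fail=5;  out ∅∪∅=∅
  n11('de'): parent n5 fail=0; on 'e' 0 → fail=1;  out ∅∪{0}={0}
  n17('ba'): parent n16 fail=0; on 'a' 0 → fail=20;  out ∅∪∅=∅
  n21('ac'): parent n20 fail=0; on 'c' 0 → fail=0;  out ∅∪∅=∅
  n3('eae'): parent n2 fail=20; on 'e' 20→0 → fail=1;  out ∅∪{0}={0}
  n7('dca'): parent n6 fail=0; on 'a' 0 → fail=20;  out {2}∪∅={2}
  n9('ede'): parent n8 fail=5; on 'e' 5 → fail=11;  out ∅∪{0}={0}
  n12('ded'): parent n11 fail=1; on 'd' 1 → fail=8;  out ∅∪∅=∅
  n18('bac'): parent n17 fail=20; on 'c' 20 → fail=21;  out ∅∪∅=∅
  n22('ace'): parent n21 fail=0; on 'e' 0 → fail=1;  out {6}∪{0}={0,6}
  n4('eaed'): parent n3 fail=1; on 'd' 1 → fail=8;  out {1}∪∅={1}
  n10('eded'): parent n9 fail=11; on 'd' 11 → fail=12;  out {3}∪∅={3}
  n13('dedc'): parent n12 fail=8; on 'c' 8→5 → fail=6;  out ∅∪∅=∅
  n19('bace'): parent n18 fail=21; on 'e' 21 → fail=22;  out {5}∪{0,6}={0,5,6}
  n14('dedcb'): parent n13 fail=6; on 'b' 6→0 → fail=16;  out ∅∪∅=∅
  n15('dedcbc'): parent n14 fail=16; on 'c' 16→0 → fail=0;  out {4}∪∅={4}

Run:
i=0 'b': node 0→16
i=1 'a': node 16→17
i=2 'c': node 17→18
i=3 'e': node 18→19  emit P0@[3:3],P5@[0:3],P6@[1:3]
i=4 'e': node 19→1 (fail-walked)  emit P0@[4:4]
i=5 'd': node 1→8
i=6 'e': node 8→9  emit P0@[6:6]
i=7 'd': node 9→10  emit P3@[4:7]
i=8 'd': node 10→5 (fail-walked)
i=9 'c': node 5→6
i=10 'a': node 6→7  emit P2@[8:10]
i=11 'b': node 7→16 (fail-walked)
i=12 'a': node 16→17
i=13 'c': node 17→18
i=14 'e': node 18→19  emit P0@[14:14],P5@[11:14],P6@[12:14]
i=15 'c': node 19→0 (fail-walked)
i=16 'd': node 0→5
i=17 'c': node 5→6
i=18 'a': node 6→7  emit P2@[16:18]
i=19 'd': node 7→5 (fail-walked)
i=20 'c': node 5→6
i=21 'a': node 6→7  emit P2@[19:21]
i=22 'c': node 7→21 (fail-walked)
i=23 'd': node 21→5 (fail-walked)
i=24 'c': node 5→6
i=25 'a': node 6→7  emit P2@[23:25]
i=26 'b': node 7→16 (fail-walked)
i=27 'e': node 16→1 (fail-walked)  emit P0@[27:27]
i=28 'a': node 1→2
i=29 'b': node 2→16 (fail-walked)
i=30 'd': node 16→5 (fail-walked)
i=31 'b': node 5→16 (fail-walked)
i=32 'a': node 16→17
i=33 'c': node 17→18
i=34 'e': node 18→19  emit P0@[34:34],P5@[31:34],P6@[32:34]
i=35 'b': node 19→16 (fail-walked)
i=36 'e': node 16→1 (fail-walked)  emit P0@[36:36]
i=37 'a': node 1→2
i=38 'c': node 2→21 (fail-walked)
i=39 'd': node 21→5 (fail-walked)
i=40 'c': node 5→6
i=41 'a': node 6→7  emit P2@[39:41]
i=42 'd': node 7→5 (fail-walked)
i=43 'c': node 5→6
i=44 'a': node 6→7  emit P2@[42:44]
i=45 'd': node 7→5 (fail-walked)
i=46 'e': node 5→11  emit P0@[46:46]
i=47 'd': node 11→12
i=48 'e': node 12→9 (fail-walked)  emit P0@[48:48]
i=49 'd': node 9→10  emit P3@[46:49]
i=50 'b': node 10→16 (fail-walked)
i=51 'a': node 16→17
i=52 'c': node 17→18
i=53 'e': node 18→19  emit P0@[53:53],P5@[50:53],P6@[51:53]
i=54 'a': node 19→2 (fail-walked)
i=55 'd': node 2→5 (fail-walked)
i=56 'e': node 5→11  emit P0@[56:56]
i=57 'd': node 11→12
i=58 'c': node 12→13
i=59 'b': node 13→14
i=60 'c': node 14→15  emit P4@[55:60]
i=61 'd': node 15→5 (fail-walked)
i=62 'e': node 5→11  emit P0@[62:62]
i=63 'd': node 11→12
i=64 'c': node 12→13
i=65 'b': node 13→14
i=66 'c': node 14→15  emit P4@[61:66]
i=67 'a': node 15→20 (fail-walked)
i=68 'c': node 20→21
i=69 'e': node 21→22  emit P0@[69:69],P6@[67:69]
i=70 'c': node 22→0 (fail-walked)
i=71 'd': node 0→5
i=72 'e': node 5→11  emit P0@[72:72]

Result: [[3,0],[3,5],[3,6],[4,0],[6,0],[7,3],[10,2],[14,0],[14,5],[14,6],[18,2],[21,2],[25,2],[27,0],[34,0],[34,5],[34,6],[36,0],[41,2],[44,2],[46,0],[48,0],[49,3],[53,0],[53,5],[53,6],[56,0],[60,4],[62,0],[66,4],[69,0],[69,6],[72,0]]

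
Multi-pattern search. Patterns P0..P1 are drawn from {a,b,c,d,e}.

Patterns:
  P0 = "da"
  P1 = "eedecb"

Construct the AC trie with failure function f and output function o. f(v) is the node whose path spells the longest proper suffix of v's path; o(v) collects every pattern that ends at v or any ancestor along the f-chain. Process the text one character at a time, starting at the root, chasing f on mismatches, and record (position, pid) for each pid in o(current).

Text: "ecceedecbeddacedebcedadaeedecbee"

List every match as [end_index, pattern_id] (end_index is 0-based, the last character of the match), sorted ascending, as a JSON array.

Build automaton:
Trie (insert patterns):
  n0 'ε': d→1 e→3
  n1 'd': a→2
  n2 'da': ·  ←P0
  n3 'e': e→4
  n4 'ee': d→5
  n5 'eed': e→6
  n6 'eede': c→7
  n7 'eedec': b→8
  n8 'eedecb': ·  ←P1

BFS fail/out derivation:
  fail(1) 'd': from fail(0)=0 chase 'd': 0 ⇒ 0;  out=∅∪out(0)=∅
  fail(3) 'e': from fail(0)=0 chase 'e': 0 ⇒ 0;  out=∅∪out(0)=∅
  fail(2) 'da': from fail(1)=0 chase 'a': 0 ⇒ 0;  out={0}∪out(0)={0}
  fail(4) 'ee': from fail(3)=0 chase 'e': 0 ⇒ 3;  out=∅∪out(3)=∅
  fail(5) 'eed': from fail(4)=3 chase 'd': 3→0 ⇒ 1;  out=∅∪out(1)=∅
  fail(6) 'eede': from fail(5)=1 chase 'e': 1→0 ⇒ 3;  out=∅∪out(3)=∅
  fail(7) 'eedec': from fail(6)=3 chase 'c': 3→0 ⇒ 0;  out=∅∪out(0)=∅
  fail(8) 'eedecb': from fail(7)=0 chase 'b': 0 ⇒ 0;  out={1}∪out(0)={1}

Scan:
i=0 'e': node 0→3
i=1 'c': node 3→0 (via fail)
i=2 'c': node 0→0
i=3 'e': node 0→3
i=4 'e': node 3→4
i=5 'd': node 4→5
i=6 'e': node 5→6
i=7 'c': node 6→7
i=8 'b': node 7→8  → match P1@[3:8]
i=9 'e': node 8→3 (via fail)
i=10 'd': node 3→1 (via fail)
i=11 'd': node 1→1 (via fail)
i=12 'a': node 1→2  → match P0@[11:12]
i=13 'c': node 2→0 (via fail)
i=14 'e': node 0→3
i=15 'd': node 3→1 (via fail)
i=16 'e': node 1→3 (via fail)
i=17 'b': node 3→0 (via fail)
i=18 'c': node 0→0
i=19 'e': node 0→3
i=20 'd': node 3→1 (via fail)
i=21 'a': node 1→2  → match P0@[20:21]
i=22 'd': node 2→1 (via fail)
i=23 'a': node 1→2  → match P0@[22:23]
i=24 'e': node 2→3 (via fail)
i=25 'e': node 3→4
i=26 'd': node 4→5
i=27 'e': node 5→6
i=28 'c': node 6→7
i=29 'b': node 7→8  → match P1@[24:29]
i=30 'e': node 8→3 (via fail)
i=31 'e': node 3→4

Result: [[8,1],[12,0],[21,0],[23,0],[29,1]]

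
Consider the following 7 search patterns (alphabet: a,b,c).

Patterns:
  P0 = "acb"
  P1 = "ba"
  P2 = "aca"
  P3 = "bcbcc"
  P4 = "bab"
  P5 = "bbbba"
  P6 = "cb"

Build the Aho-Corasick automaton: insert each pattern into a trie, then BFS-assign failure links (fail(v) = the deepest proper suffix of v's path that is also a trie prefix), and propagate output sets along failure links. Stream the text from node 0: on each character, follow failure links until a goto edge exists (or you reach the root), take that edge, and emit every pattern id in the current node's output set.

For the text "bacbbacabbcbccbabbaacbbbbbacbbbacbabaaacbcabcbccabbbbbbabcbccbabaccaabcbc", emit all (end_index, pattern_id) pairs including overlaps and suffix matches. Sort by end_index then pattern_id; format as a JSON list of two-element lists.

Build:
Trie nodes:
  n0 'ε': a→1 b→4 c→16
  n1 'a': c→2
  n2 'ac': a→6 b→3
  n3 'acb': ·  ←P0
  n4 'b': a→5 b→12 c→7
  n5 'ba': b→11  ←P1
  n6 'aca': ·  ←P2
  n7 'bc': b→8
  n8 'bcb': c→9
  n9 'bcbc': c→10
  n10 'bcbcc': ·  ←P3
  n11 'bab': ·  ←P4
  n12 'bb': b→13
  n13 'bbb': b→14
  n14 'bbbb': a→15
  n15 'bbbba': ·  ←P5
  n16 'c': b→17
  n17 'cb': ·  ←P6

BFS fail/out derivation:
  n1('a'): parent n0 fail=0; on 'a' 0 → fail=0;  out ∅∪∅=∅
  n4('b'): parent n0 fail=0; on 'b' 0 → fail=0;  out ∅∪∅=∅
  n16('c'): parent n0 fail=0; on 'c' 0 → fail=0;  out ∅∪∅=∅
  n2('ac'): parent n1 fail=0; on 'c' 0 → fail=16;  out ∅∪∅=∅
  n5('ba'): parent n4 fail=0; on 'a' 0 → fail=1;  out {1}∪∅={1}
  n7('bc'): parent n4 fail=0; on 'c' 0 → fail=16;  out ∅∪∅=∅
  n12('bb'): parent n4 fail=0; on 'b' 0 → fail=4;  out ∅∪∅=∅
  n17('cb'): parent n16 fail=0; on 'b' 0 → fail=4;  out {6}∪∅={6}
  n3('acb'): parent n2 fail=16; on 'b' 16 → fail=17;  out {0}∪{6}={0,6}
  n6('aca'): parent n2 fail=16; on 'a' 16→0 → fail=1;  out {2}∪∅={2}
  n8('bcb'): parent n7 fail=16; on 'b' 16 → fail=17;  out ∅∪{6}={6}
  n11('bab'): parent n5 fail=1; on 'b' 1→0 → fail=4;  out {4}∪∅={4}
  n13('bbb'): parent n12 fail=4; on 'b' 4 → fail=12;  out ∅∪∅=∅
  n9('bcbc'): parent n8 fail=17; on 'c' 17→4 → fail=7;  out ∅∪∅=∅
  n14('bbbb'): parent n13 fail=12; on 'b' 12 → fail=13;  out ∅∪∅=∅
  n10('bcbcc'): parent n9 fail=7; on 'c' 7→16→0 → fail=16;  out {3}∪∅={3}
  n15('bbbba'): parent n14 fail=13; on 'a' 13→12→4 → fail=5;  out {5}∪{1}={1,5}

Run:
i=0 'b': node 0→4
i=1 'a': node 4→5  emit P1@[0:1]
i=2 'c': node 5→2 (fail-walked)
i=3 'b': node 2→3  emit P0@[1:3],P6@[2:3]
i=4 'b': node 3→12 (fail-walked)
i=5 'a': node 12→5 (fail-walked)  emit P1@[4:5]
i=6 'c': node 5→2 (fail-walked)
i=7 'a': node 2→6  emit P2@[5:7]
i=8 'b': node 6→4 (fail-walked)
i=9 'b': node 4→12
i=10 'c': node 12→7 (fail-walked)
i=11 'b': node 7→8  emit P6@[10:11]
i=12 'c': node 8→9
i=13 'c': node 9→10  emit P3@[9:13]
i=14 'b': node 10→17 (fail-walked)  emit P6@[13:14]
i=15 'a': node 17→5 (fail-walked)  emit P1@[14:15]
i=16 'b': node 5→11  emit P4@[14:16]
i=17 'b': node 11→12 (fail-walked)
i=18 'a': node 12→5 (fail-walked)  emit P1@[17:18]
i=19 'a': node 5→1 (fail-walked)
i=20 'c': node 1→2
i=21 'b': node 2→3  emit P0@[19:21],P6@[20:21]
i=22 'b': node 3→12 (fail-walked)
i=23 'b': node 12→13
i=24 'b': node 13→14
i=25 'b': node 14→14 (fail-walked)
i=26 'a': node 14→15  emit P1@[25:26],P5@[22:26]
i=27 'c': node 15→2 (fail-walked)
i=28 'b': node 2→3  emit P0@[26:28],P6@[27:28]
i=29 'b': node 3→12 (fail-walked)
i=30 'b': node 12→13
i=31 'a': node 13→5 (fail-walked)  emit P1@[30:31]
i=32 'c': node 5→2 (fail-walked)
i=33 'b': node 2→3  emit P0@[31:33],P6@[32:33]
i=34 'a': node 3→5 (fail-walked)  emit P1@[33:34]
i=35 'b': node 5→11  emit P4@[33:35]
i=36 'a': node 11→5 (fail-walked)  emit P1@[35:36]
i=37 'a': node 5→1 (fail-walked)
i=38 'a': node 1→1 (fail-walked)
i=39 'c': node 1→2
i=40 'b': node 2→3  emit P0@[38:40],P6@[39:40]
i=41 'c': node 3→7 (fail-walked)
i=42 'a': node 7→1 (fail-walked)
i=43 'b': node 1→4 (fail-walked)
i=44 'c': node 4→7
i=45 'b': node 7→8  emit P6@[44:45]
i=46 'c': node 8→9
i=47 'c': node 9→10  emit P3@[43:47]
i=48 'a': node 10→1 (fail-walked)
i=49 'b': node 1→4 (fail-walked)
i=50 'b': node 4→12
i=51 'b': node 12→13
i=52 'b': node 13→14
i=53 'b': node 14→14 (fail-walked)
i=54 'b': node 14→14 (fail-walked)
i=55 'a': node 14→15  emit P1@[54:55],P5@[51:55]
i=56 'b': node 15→11 (fail-walked)  emit P4@[54:56]
i=57 'c': node 11→7 (fail-walked)
i=58 'b': node 7→8  emit P6@[57:58]
i=59 'c': node 8→9
i=60 'c': node 9→10  emit P3@[56:60]
i=61 'b': node 10→17 (fail-walked)  emit P6@[60:61]
i=62 'a': node 17→5 (fail-walked)  emit P1@[61:62]
i=63 'b': node 5→11  emit P4@[61:63]
i=64 'a': node 11→5 (fail-walked)  emit P1@[63:64]
i=65 'c': node 5→2 (fail-walked)
i=66 'c': node 2→16 (fail-walked)
i=67 'a': node 16→1 (fail-walked)
i=68 'a': node 1→1 (fail-walked)
i=69 'b': node 1→4 (fail-walked)
i=70 'c': node 4→7
i=71 'b': node 7→8  emit P6@[70:71]
i=72 'c': node 8→9

Result: [[1,1],[3,0],[3,6],[5,1],[7,2],[11,6],[13,3],[14,6],[15,1],[16,4],[18,1],[21,0],[21,6],[26,1],[26,5],[28,0],[28,6],[31,1],[33,0],[33,6],[34,1],[35,4],[36,1],[40,0],[40,6],[45,6],[47,3],[55,1],[55,5],[56,4],[58,6],[60,3],[61,6],[62,1],[63,4],[64,1],[71,6]]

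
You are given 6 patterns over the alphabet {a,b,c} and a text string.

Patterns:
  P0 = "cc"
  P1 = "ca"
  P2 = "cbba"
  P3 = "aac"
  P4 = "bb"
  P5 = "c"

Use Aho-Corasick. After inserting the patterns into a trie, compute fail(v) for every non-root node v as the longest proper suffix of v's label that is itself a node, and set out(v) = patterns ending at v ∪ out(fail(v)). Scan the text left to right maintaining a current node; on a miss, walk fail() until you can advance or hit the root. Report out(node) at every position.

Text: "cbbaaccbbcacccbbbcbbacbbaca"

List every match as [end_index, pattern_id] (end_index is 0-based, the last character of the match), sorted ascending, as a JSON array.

Build automaton:
Trie (insert patterns):
  0='ε' goto a→7 b→10 c→1
  1='c' goto a→3 b→4 c→2  ←P5
  2='cc' goto ·  ←P0
  3='ca' goto ·  ←P1
  4='cb' goto b→5
  5='cbb' goto a→6
  6='cbba' goto ·  ←P2
  7='a' goto a→8
  8='aa' goto c→9
  9='aac' goto ·  ←P3
  10='b' goto b→11
  11='bb' goto ·  ←P4

Failure links (BFS by depth):
  n1('c'): parent n0 fail=0; on 'c' 0 → fail=0;  out {5}∪∅={5}
  n7('a'): parent n0 fail=0; on 'a' 0 → fail=0;  out ∅∪∅=∅
  n10('b'): parent n0 fail=0; on 'b' 0 → fail=0;  out ∅∪∅=∅
  n2('cc'): parent n1 fail=0; on 'c' 0 → fail=1;  out {0}∪{5}={0,5}
  n3('ca'): parent n1 fail=0; on 'a' 0 → fail=7;  out {1}∪∅={1}
  n4('cb'): parent n1 fail=0; on 'b' 0 → fail=10;  out ∅∪∅=∅
  n8('aa'): parent n7 fail=0; on 'a' 0 → fail=7;  out ∅∪∅=∅
  n11('bb'): parent n10 fail=0; on 'b' 0 → fail=10;  out {4}∪∅={4}
  n5('cbb'): parent n4 fail=10; on 'b' 10 → fail=11;  out ∅∪{4}={4}
  n9('aac'): parent n8 fail=7; on 'c' 7→0 → fail=1;  out {3}∪{5}={3,5}
  n6('cbba'): parent n5 fail=11; on 'a' 11→10→0 → fail=7;  out {2}∪∅={2}

Text stream:
[0] read 'c'  n0⇒n1  emit P5@[0:0]
[1] read 'b'  n1⇒n4
[2] read 'b'  n4⇒n5  emit P4@[1:2]
[3] read 'a'  n5⇒n6  emit P2@[0:3]
[4] read 'a'  n6⇒n8 (fail-walked)
[5] read 'c'  n8⇒n9  emit P3@[3:5],P5@[5:5]
[6] read 'c'  n9⇒n2 (fail-walked)  emit P0@[5:6],P5@[6:6]
[7] read 'b'  n2⇒n4 (fail-walked)
[8] read 'b'  n4⇒n5  emit P4@[7:8]
[9] read 'c'  n5⇒n1 (fail-walked)  emit P5@[9:9]
[10] read 'a'  n1⇒n3  emit P1@[9:10]
[11] read 'c'  n3⇒n1 (fail-walked)  emit P5@[11:11]
[12] read 'c'  n1⇒n2  emit P0@[11:12],P5@[12:12]
[13] read 'c'  n2⇒n2 (fail-walked)  emit P0@[12:13],P5@[13:13]
[14] read 'b'  n2⇒n4 (fail-walked)
[15] read 'b'  n4⇒n5  emit P4@[14:15]
[16] read 'b'  n5⇒n11 (fail-walked)  emit P4@[15:16]
[17] read 'c'  n11⇒n1 (fail-walked)  emit P5@[17:17]
[18] read 'b'  n1⇒n4
[19] read 'b'  n4⇒n5  emit P4@[18:19]
[20] read 'a'  n5⇒n6  emit P2@[17:20]
[21] read 'c'  n6⇒n1 (fail-walked)  emit P5@[21:21]
[22] read 'b'  n1⇒n4
[23] read 'b'  n4⇒n5  emit P4@[22:23]
[24] read 'a'  n5⇒n6  emit P2@[21:24]
[25] read 'c'  n6⇒n1 (fail-walked)  emit P5@[25:25]
[26] read 'a'  n1⇒n3  emit P1@[25:26]

Matches: [[0,5],[2,4],[3,2],[5,3],[5,5],[6,0],[6,5],[8,4],[9,5],[10,1],[11,5],[12,0],[12,5],[13,0],[13,5],[15,4],[16,4],[17,5],[19,4],[20,2],[21,5],[23,4],[24,2],[25,5],[26,1]]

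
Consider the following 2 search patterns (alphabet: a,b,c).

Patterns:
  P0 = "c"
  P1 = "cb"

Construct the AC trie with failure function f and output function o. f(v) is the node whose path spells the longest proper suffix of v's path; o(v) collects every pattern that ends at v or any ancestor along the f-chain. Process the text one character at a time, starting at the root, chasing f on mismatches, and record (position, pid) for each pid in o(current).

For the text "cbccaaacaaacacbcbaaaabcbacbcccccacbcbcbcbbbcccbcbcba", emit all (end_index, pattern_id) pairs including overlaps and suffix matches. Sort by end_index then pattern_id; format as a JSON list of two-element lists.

Build automaton:
Trie nodes:
  n0 'ε': c→1
  n1 'c': b→2  ←P0
  n2 'cb': ·  ←P1

BFS fail/out derivation:
  n1('c'): parent n0 fail=0; on 'c' 0 → fail=0;  out {0}∪∅={0}
  n2('cb'): parent n1 fail=0; on 'b' 0 → fail=0;  out {1}∪∅={1}

Run:
i=0 'c': node 0→1  emit P0@[0:0]
i=1 'b': node 1→2  emit P1@[0:1]
i=2 'c': node 2→1 ·f  emit P0@[2:2]
i=3 'c': node 1→1 ·f  emit P0@[3:3]
i=4 'a': node 1→0 ·f
i=5 'a': node 0→0
i=6 'a': node 0→0
i=7 'c': node 0→1  emit P0@[7:7]
i=8 'a': node 1→0 ·f
i=9 'a': node 0→0
i=10 'a': node 0→0
i=11 'c': node 0→1  emit P0@[11:11]
i=12 'a': node 1→0 ·f
i=13 'c': node 0→1  emit P0@[13:13]
i=14 'b': node 1→2  emit P1@[13:14]
i=15 'c': node 2→1 ·f  emit P0@[15:15]
i=16 'b': node 1→2  emit P1@[15:16]
i=17 'a': node 2→0 ·f
i=18 'a': node 0→0
i=19 'a': node 0→0
i=20 'a': node 0→0
i=21 'b': node 0→0
i=22 'c': node 0→1  emit P0@[22:22]
i=23 'b': node 1→2  emit P1@[22:23]
i=24 'a': node 2→0 ·f
i=25 'c': node 0→1  emit P0@[25:25]
i=26 'b': node 1→2  emit P1@[25:26]
i=27 'c': node 2→1 ·f  emit P0@[27:27]
i=28 'c': node 1→1 ·f  emit P0@[28:28]
i=29 'c': node 1→1 ·f  emit P0@[29:29]
i=30 'c': node 1→1 ·f  emit P0@[30:30]
i=31 'c': node 1→1 ·f  emit P0@[31:31]
i=32 'a': node 1→0 ·f
i=33 'c': node 0→1  emit P0@[33:33]
i=34 'b': node 1→2  emit P1@[33:34]
i=35 'c': node 2→1 ·f  emit P0@[35:35]
i=36 'b': node 1→2  emit P1@[35:36]
i=37 'c': node 2→1 ·f  emit P0@[37:37]
i=38 'b': node 1→2  emit P1@[37:38]
i=39 'c': node 2→1 ·f  emit P0@[39:39]
i=40 'b': node 1→2  emit P1@[39:40]
i=41 'b': node 2→0 ·f
i=42 'b': node 0→0
i=43 'c': node 0→1  emit P0@[43:43]
i=44 'c': node 1→1 ·f  emit P0@[44:44]
i=45 'c': node 1→1 ·f  emit P0@[45:45]
i=46 'b': node 1→2  emit P1@[45:46]
i=47 'c': node 2→1 ·f  emit P0@[47:47]
i=48 'b': node 1→2  emit P1@[47:48]
i=49 'c': node 2→1 ·f  emit P0@[49:49]
i=50 'b': node 1→2  emit P1@[49:50]
i=51 'a': node 2→0 ·f

Result: [[0,0],[1,1],[2,0],[3,0],[7,0],[11,0],[13,0],[14,1],[15,0],[16,1],[22,0],[23,1],[25,0],[26,1],[27,0],[28,0],[29,0],[30,0],[31,0],[33,0],[34,1],[35,0],[36,1],[37,0],[38,1],[39,0],[40,1],[43,0],[44,0],[45,0],[46,1],[47,0],[48,1],[49,0],[50,1]]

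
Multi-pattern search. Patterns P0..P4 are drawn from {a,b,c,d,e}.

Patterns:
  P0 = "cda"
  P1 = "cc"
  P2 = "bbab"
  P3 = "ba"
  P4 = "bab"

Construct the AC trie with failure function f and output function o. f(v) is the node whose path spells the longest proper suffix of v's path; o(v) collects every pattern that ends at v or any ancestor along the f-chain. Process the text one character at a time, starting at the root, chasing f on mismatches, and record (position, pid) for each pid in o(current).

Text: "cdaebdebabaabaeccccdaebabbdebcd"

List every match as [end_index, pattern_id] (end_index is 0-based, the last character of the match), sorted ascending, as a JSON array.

Build:
Trie (insert patterns):
  0='ε' goto b→5 c→1
  1='c' goto c→4 d→2
  2='cd' goto a→3
  3='cda' goto ·  ←P0
  4='cc' goto ·  ←P1
  5='b' goto a→9 b→6
  6='bb' goto a→7
  7='bba' goto b→8
  8='bbab' goto ·  ←P2
  9='ba' goto b→10  ←P3
  10='bab' goto ·  ←P4

Failure links (BFS by depth):
  fail(1) 'c': from fail(0)=0 chase 'c': 0 ⇒ 0;  out=∅∪out(0)=∅
  fail(5) 'b': from fail(0)=0 chase 'b': 0 ⇒ 0;  out=∅∪out(0)=∅
  fail(2) 'cd': from fail(1)=0 chase 'd': 0 ⇒ 0;  out=∅∪out(0)=∅
  fail(4) 'cc': from fail(1)=0 chase 'c': 0 ⇒ 1;  out={1}∪out(1)={1}
  fail(6) 'bb': from fail(5)=0 chase 'b': 0 ⇒ 5;  out=∅∪out(5)=∅
  fail(9) 'ba': from fail(5)=0 chase 'a': 0 ⇒ 0;  out={3}∪out(0)={3}
  fail(3) 'cda': from fail(2)=0 chase 'a': 0 ⇒ 0;  out={0}∪out(0)={0}
  fail(7) 'bba': from fail(6)=5 chase 'a': 5 ⇒ 9;  out=∅∪out(9)={3}
  fail(10) 'bab': from fail(9)=0 chase 'b': 0 ⇒ 5;  out={4}∪out(5)={4}
  fail(8) 'bbab': from fail(7)=9 chase 'b': 9 ⇒ 10;  out={2}∪out(10)={2,4}

Scan:
i=0 'c': node 0→1
i=1 'd': node 1→2
i=2 'a': node 2→3  emit P0@[0:2]
i=3 'e': node 3→0 (fail-walked)
i=4 'b': node 0→5
i=5 'd': node 5→0 (fail-walked)
i=6 'e': node 0→0
i=7 'b': node 0→5
i=8 'a': node 5→9  emit P3@[7:8]
i=9 'b': node 9→10  emit P4@[7:9]
i=10 'a': node 10→9 (fail-walked)  emit P3@[9:10]
i=11 'a': node 9→0 (fail-walked)
i=12 'b': node 0→5
i=13 'a': node 5→9  emit P3@[12:13]
i=14 'e': node 9→0 (fail-walked)
i=15 'c': node 0→1
i=16 'c': node 1→4  emit P1@[15:16]
i=17 'c': node 4→4 (fail-walked)  emit P1@[16:17]
i=18 'c': node 4→4 (fail-walked)  emit P1@[17:18]
i=19 'd': node 4→2 (fail-walked)
i=20 'a': node 2→3  emit P0@[18:20]
i=21 'e': node 3→0 (fail-walked)
i=22 'b': node 0→5
i=23 'a': node 5→9  emit P3@[22:23]
i=24 'b': node 9→10  emit P4@[22:24]
i=25 'b': node 10→6 (fail-walked)
i=26 'd': node 6→0 (fail-walked)
i=27 'e': node 0→0
i=28 'b': node 0→5
i=29 'c': node 5→1 (fail-walked)
i=30 'd': node 1→2

All matches (sorted): [[2,0],[8,3],[9,4],[10,3],[13,3],[16,1],[17,1],[18,1],[20,0],[23,3],[24,4]]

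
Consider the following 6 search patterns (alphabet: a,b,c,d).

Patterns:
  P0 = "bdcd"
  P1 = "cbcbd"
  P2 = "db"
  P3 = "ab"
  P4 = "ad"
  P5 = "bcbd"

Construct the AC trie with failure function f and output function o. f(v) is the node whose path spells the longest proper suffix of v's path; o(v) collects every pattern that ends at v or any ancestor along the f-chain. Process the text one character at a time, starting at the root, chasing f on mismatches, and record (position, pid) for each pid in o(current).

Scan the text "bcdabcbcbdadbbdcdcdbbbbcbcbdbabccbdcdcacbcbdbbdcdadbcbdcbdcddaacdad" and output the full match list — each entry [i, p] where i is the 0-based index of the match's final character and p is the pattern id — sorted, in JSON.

Build:
Trie nodes:
  n0 'ε': a→12 b→1 c→5 d→10
  n1 'b': c→15 d→2
  n2 'bd': c→3
  n3 'bdc': d→4
  n4 'bdcd': ·  ←P0
  n5 'c': b→6
  n6 'cb': c→7
  n7 'cbc': b→8
  n8 'cbcb': d→9
  n9 'cbcbd': ·  ←P1
  n10 'd': b→11
  n11 'db': ·  ←P2
  n12 'a': b→13 d→14
  n13 'ab': ·  ←P3
  n14 'ad': ·  ←P4
  n15 'bc': b→16
  n16 'bcb': d→17
  n17 'bcbd': ·  ←P5

BFS fail/out derivation:
  n1('b'): parent n0 fail=0; on 'b' 0 → fail=0;  out ∅∪∅=∅
  n5('c'): parent n0 fail=0; on 'c' 0 → fail=0;  out ∅∪∅=∅
  n10('d'): parent n0 fail=0; on 'd' 0 → fail=0;  out ∅∪∅=∅
  n12('a'): parent n0 fail=0; on 'a' 0 → fail=0;  out ∅∪∅=∅
  n2('bd'): parent n1 fail=0; on 'd' 0 → fail=10;  out ∅∪∅=∅
  n6('cb'): parent n5 fail=0; on 'b' 0 → fail=1;  out ∅∪∅=∅
  n11('db'): parent n10 fail=0; on 'b' 0 → fail=1;  out {2}∪∅={2}
  n13('ab'): parent n12 fail=0; on 'b' 0 → fail=1;  out {3}∪∅={3}
  n14('ad'): parent n12 fail=0; on 'd' 0 → fail=10;  out {4}∪∅={4}
  n15('bc'): parent n1 fail=0; on 'c' 0 → fail=5;  out ∅∪∅=∅
  n3('bdc'): parent n2 fail=10; on 'c' 10→0 → fail=5;  out ∅∪∅=∅
  n7('cbc'): parent n6 fail=1; on 'c' 1 → fail=15;  out ∅∪∅=∅
  n16('bcb'): parent n15 fail=5; on 'b' 5 → fail=6;  out ∅∪∅=∅
  n4('bdcd'): parent n3 fail=5; on 'd' 5→0 → fail=10;  out {0}∪∅={0}
  n8('cbcb'): parent n7 fail=15; on 'b' 15 → fail=16;  out ∅∪∅=∅
  n17('bcbd'): parent n16 fail=6; on 'd' 6→1 → fail=2;  out {5}∪∅={5}
  n9('cbcbd'): parent n8 fail=16; on 'd' 16 → fail=17;  out {1}∪{5}={1,5}

Run:
[0] read 'b'  n0⇒n1
[1] read 'c'  n1⇒n15
[2] read 'd'  n15⇒n10 (fail-walked)
[3] read 'a'  n10⇒n12 (fail-walked)
[4] read 'b'  n12⇒n13  ** P3@[3:4]
[5] read 'c'  n13⇒n15 (fail-walked)
[6] read 'b'  n15⇒n16
[7] read 'c'  n16⇒n7 (fail-walked)
[8] read 'b'  n7⇒n8
[9] read 'd'  n8⇒n9  ** P1@[5:9],P5@[6:9]
[10] read 'a'  n9⇒n12 (fail-walked)
[11] read 'd'  n12⇒n14  ** P4@[10:11]
[12] read 'b'  n14⇒n11 (fail-walked)  ** P2@[11:12]
[13] read 'b'  n11⇒n1 (fail-walked)
[14] read 'd'  n1⇒n2
[15] read 'c'  n2⇒n3
[16] read 'd'  n3⇒n4  ** P0@[13:16]
[17] read 'c'  n4⇒n5 (fail-walked)
[18] read 'd'  n5⇒n10 (fail-walked)
[19] read 'b'  n10⇒n11  ** P2@[18:19]
[20] read 'b'  n11⇒n1 (fail-walked)
[21] read 'b'  n1⇒n1 (fail-walked)
[22] read 'b'  n1⇒n1 (fail-walked)
[23] read 'c'  n1⇒n15
[24] read 'b'  n15⇒n16
[25] read 'c'  n16⇒n7 (fail-walked)
[26] read 'b'  n7⇒n8
[27] read 'd'  n8⇒n9  ** P1@[23:27],P5@[24:27]
[28] read 'b'  n9⇒n11 (fail-walked)  ** P2@[27:28]
[29] read 'a'  n11⇒n12 (fail-walked)
[30] read 'b'  n12⇒n13  ** P3@[29:30]
[31] read 'c'  n13⇒n15 (fail-walked)
[32] read 'c'  n15⇒n5 (fail-walked)
[33] read 'b'  n5⇒n6
[34] read 'd'  n6⇒n2 (fail-walked)
[35] read 'c'  n2⇒n3
[36] read 'd'  n3⇒n4  ** P0@[33:36]
[37] read 'c'  n4⇒n5 (fail-walked)
[38] read 'a'  n5⇒n12 (fail-walked)
[39] read 'c'  n12⇒n5 (fail-walked)
[40] read 'b'  n5⇒n6
[41] read 'c'  n6⇒n7
[42] read 'b'  n7⇒n8
[43] read 'd'  n8⇒n9  ** P1@[39:43],P5@[40:43]
[44] read 'b'  n9⇒n11 (fail-walked)  ** P2@[43:44]
[45] read 'b'  n11⇒n1 (fail-walked)
[46] read 'd'  n1⇒n2
[47] read 'c'  n2⇒n3
[48] read 'd'  n3⇒n4  ** P0@[45:48]
[49] read 'a'  n4⇒n12 (fail-walked)
[50] read 'd'  n12⇒n14  ** P4@[49:50]
[51] read 'b'  n14⇒n11 (fail-walked)  ** P2@[50:51]
[52] read 'c'  n11⇒n15 (fail-walked)
[53] read 'b'  n15⇒n16
[54] read 'd'  n16⇒n17  ** P5@[51:54]
[55] read 'c'  n17⇒n3 (fail-walked)
[56] read 'b'  n3⇒n6 (fail-walked)
[57] read 'd'  n6⇒n2 (fail-walked)
[58] read 'c'  n2⇒n3
[59] read 'd'  n3⇒n4  ** P0@[56:59]
[60] read 'd'  n4⇒n10 (fail-walked)
[61] read 'a'  n10⇒n12 (fail-walked)
[62] read 'a'  n12⇒n12 (fail-walked)
[63] read 'c'  n12⇒n5 (fail-walked)
[64] read 'd'  n5⇒n10 (fail-walked)
[65] read 'a'  n10⇒n12 (fail-walked)
[66] read 'd'  n12⇒n14  ** P4@[65:66]

Matches: [[4,3],[9,1],[9,5],[11,4],[12,2],[16,0],[19,2],[27,1],[27,5],[28,2],[30,3],[36,0],[43,1],[43,5],[44,2],[48,0],[50,4],[51,2],[54,5],[59,0],[66,4]]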